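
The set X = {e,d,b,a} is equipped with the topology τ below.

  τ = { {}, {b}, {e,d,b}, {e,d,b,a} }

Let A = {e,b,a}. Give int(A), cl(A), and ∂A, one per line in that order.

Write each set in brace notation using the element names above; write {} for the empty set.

int(A) = {b}
cl(A)  = {e,d,b,a}
∂A     = {e,d,a}

U open, U⊆A: {}, {b}. int(A) = ⋃ = {b}
X∖A={d}, int(X∖A)={}, hence cl(A)={e,d,b,a}
∂A: remove int from cl → {e,d,a}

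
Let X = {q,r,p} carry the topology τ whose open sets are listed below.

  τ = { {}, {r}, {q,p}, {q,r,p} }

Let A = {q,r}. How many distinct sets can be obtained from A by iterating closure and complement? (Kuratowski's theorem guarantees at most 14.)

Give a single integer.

6

X∖A={p}, int(X∖A)={}, hence cl(A)={q,r,p}
Orbit (k=closure, c=complement):
  1. A     = {q,r}
  2. kA    = {q,r,p}
  3. cA    = {p}
  4. ckA   = {}
  5. kcA   = {q,p}
  6. ckcA  = {r}
(closed under both — stop)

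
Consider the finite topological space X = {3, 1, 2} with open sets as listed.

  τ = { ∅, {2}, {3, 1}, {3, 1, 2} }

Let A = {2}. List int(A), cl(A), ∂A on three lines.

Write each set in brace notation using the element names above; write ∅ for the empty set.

int(A) = {2}
cl(A)  = {2}
∂A     = ∅

U open, U⊆A: ∅, {2}. int(A) = ⋃ = {2}
X∖A={3, 1}, int(X∖A)={3, 1}, hence cl(A)={2}
∂A: remove int from cl → ∅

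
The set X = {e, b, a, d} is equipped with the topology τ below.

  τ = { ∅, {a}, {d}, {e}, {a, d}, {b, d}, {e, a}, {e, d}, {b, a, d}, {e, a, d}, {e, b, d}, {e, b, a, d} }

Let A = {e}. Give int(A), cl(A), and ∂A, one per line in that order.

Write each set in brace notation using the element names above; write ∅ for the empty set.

int(A) = {e}
cl(A)  = {e}
∂A     = ∅

open subsets of A: ∅, {e}; so int(A) = {e}
closure: X∖int(X∖A) = X∖{b, a, d} = {e}
∂A = {e} minus {e} = ∅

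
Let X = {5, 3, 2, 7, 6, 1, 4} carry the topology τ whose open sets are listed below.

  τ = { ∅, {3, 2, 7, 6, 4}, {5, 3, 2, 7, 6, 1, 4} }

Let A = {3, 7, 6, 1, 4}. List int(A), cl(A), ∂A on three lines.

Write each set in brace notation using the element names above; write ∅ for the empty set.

int(A) = ∅
cl(A)  = {5, 3, 2, 7, 6, 1, 4}
∂A     = {5, 3, 2, 7, 6, 1, 4}

U open, U⊆A: ∅. int(A) = ⋃ = ∅
X∖A={5, 2}, int(X∖A)=∅, hence cl(A)={5, 3, 2, 7, 6, 1, 4}
∂A: remove int from cl → {5, 3, 2, 7, 6, 1, 4}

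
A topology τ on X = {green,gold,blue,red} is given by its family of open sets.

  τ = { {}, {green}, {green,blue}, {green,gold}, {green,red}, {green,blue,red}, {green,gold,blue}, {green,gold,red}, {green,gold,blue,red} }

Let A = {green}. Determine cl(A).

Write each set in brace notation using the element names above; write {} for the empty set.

{green,gold,blue,red}

cl via duality: int({gold,blue,red}) = {}, so X∖{} = {green,gold,blue,red}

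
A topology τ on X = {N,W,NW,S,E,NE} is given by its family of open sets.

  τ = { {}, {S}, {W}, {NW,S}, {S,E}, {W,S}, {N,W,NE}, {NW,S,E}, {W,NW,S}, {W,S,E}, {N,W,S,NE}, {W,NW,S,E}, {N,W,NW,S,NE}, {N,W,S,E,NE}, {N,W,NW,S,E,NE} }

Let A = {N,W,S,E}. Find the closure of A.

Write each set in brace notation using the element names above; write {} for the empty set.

closure: X∖int(X∖A) = X∖{} = {N,W,NW,S,E,NE}

{N,W,NW,S,E,NE}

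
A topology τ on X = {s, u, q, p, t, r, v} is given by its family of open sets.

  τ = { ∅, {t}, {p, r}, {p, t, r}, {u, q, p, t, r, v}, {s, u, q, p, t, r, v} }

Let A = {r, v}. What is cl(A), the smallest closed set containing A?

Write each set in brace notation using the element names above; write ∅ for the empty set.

complement {s, u, q, p, t}; its interior {t}; cl(A) = X∖{t} = {s, u, q, p, r, v}

{s, u, q, p, r, v}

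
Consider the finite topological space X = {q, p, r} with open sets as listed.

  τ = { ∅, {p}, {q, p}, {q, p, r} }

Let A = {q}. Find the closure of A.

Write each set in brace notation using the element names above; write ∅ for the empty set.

{q, r}

X∖A={p, r}, int(X∖A)={p}, hence cl(A)={q, r}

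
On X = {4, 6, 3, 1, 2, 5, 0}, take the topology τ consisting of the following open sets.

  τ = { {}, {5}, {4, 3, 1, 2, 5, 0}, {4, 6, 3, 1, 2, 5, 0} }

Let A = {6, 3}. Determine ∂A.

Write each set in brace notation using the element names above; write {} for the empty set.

{4, 6, 3, 1, 2, 0}

open subsets of A: {}; so int(A) = {}
closure: X∖int(X∖A) = X∖{5} = {4, 6, 3, 1, 2, 0}
∂A = {4, 6, 3, 1, 2, 0} minus {} = {4, 6, 3, 1, 2, 0}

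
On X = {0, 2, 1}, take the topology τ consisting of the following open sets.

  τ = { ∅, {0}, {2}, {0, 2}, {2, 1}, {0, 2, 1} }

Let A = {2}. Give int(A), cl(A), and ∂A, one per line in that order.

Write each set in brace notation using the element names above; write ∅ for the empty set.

U open, U⊆A: ∅, {2}. int(A) = ⋃ = {2}
X∖A={0, 1}, int(X∖A)={0}, hence cl(A)={2, 1}
∂A: remove int from cl → {1}

int(A) = {2}
cl(A)  = {2, 1}
∂A     = {1}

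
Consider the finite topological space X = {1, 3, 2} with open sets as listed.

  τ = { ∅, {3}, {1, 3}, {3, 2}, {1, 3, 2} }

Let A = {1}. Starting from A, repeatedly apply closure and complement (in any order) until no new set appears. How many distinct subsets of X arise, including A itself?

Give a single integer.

4

X∖A={3, 2}, int(X∖A)={3, 2}, hence cl(A)={1}
Orbit (k=closure, c=complement):
  1. A     = {1}
  2. cA    = {3, 2}
  3. kcA   = {1, 3, 2}
  4. ckcA  = ∅
(closed under both — stop)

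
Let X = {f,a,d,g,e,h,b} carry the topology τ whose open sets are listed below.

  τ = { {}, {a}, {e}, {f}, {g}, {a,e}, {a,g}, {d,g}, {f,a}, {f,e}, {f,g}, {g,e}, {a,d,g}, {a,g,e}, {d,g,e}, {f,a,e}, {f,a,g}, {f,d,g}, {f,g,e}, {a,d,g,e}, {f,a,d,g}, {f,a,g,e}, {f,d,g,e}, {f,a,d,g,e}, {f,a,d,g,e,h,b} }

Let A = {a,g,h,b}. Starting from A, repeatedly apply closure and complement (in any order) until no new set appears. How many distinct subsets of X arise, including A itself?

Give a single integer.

8

complement {f,d,e}; its interior {f,e}; cl(A) = X∖{f,e} = {a,d,g,h,b}
With k = closure, c = complement:
  1. A     = {a,g,h,b}
  2. kA    = {a,d,g,h,b}
  3. cA    = {f,d,e}
  4. ckA   = {f,e}
  5. kcA   = {f,d,e,h,b}
  6. kckA  = {f,e,h,b}
  7. ckcA  = {a,g}
  8. ckckA = {a,d,g}
k, c of each give nothing new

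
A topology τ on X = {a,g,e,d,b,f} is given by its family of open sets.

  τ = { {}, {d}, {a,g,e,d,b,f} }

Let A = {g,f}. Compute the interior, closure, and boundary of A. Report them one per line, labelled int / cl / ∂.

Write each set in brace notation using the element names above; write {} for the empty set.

opens ⊆ A: {}; union → int = {}
complement {a,e,d,b}; its interior {d}; cl(A) = X∖{d} = {a,g,e,b,f}
boundary = {a,g,e,b,f} ∖ {} = {a,g,e,b,f}

int(A) = {}
cl(A)  = {a,g,e,b,f}
∂A     = {a,g,e,b,f}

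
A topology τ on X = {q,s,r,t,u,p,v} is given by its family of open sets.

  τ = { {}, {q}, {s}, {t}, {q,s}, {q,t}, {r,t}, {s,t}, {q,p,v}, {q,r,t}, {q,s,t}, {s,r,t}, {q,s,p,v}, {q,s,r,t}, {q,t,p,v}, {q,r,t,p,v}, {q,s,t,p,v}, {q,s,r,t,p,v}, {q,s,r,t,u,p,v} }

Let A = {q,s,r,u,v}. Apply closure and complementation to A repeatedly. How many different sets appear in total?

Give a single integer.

cl via duality: int({t,p}) = {t}, so X∖{t} = {q,s,r,u,p,v}
Write k for closure, c for complement:
  1. A     = {q,s,r,u,v}
  2. kA    = {q,s,r,u,p,v}
  3. cA    = {t,p}
  4. ckA   = {t}
  5. kcA   = {r,t,u,p,v}
  6. kckA  = {r,t,u}
  7. ckcA  = {q,s}
  8. ckckA = {q,s,p,v}
  9. kckcA = {q,s,u,p,v}
  10. ckckcA = {r,t}
applying k or c yields no new set

10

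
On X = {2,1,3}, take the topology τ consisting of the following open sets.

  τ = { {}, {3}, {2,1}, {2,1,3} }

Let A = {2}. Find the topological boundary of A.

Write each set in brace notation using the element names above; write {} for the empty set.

{2,1}

opens ⊆ A: {}; union → int = {}
complement {1,3}; its interior {3}; cl(A) = X∖{3} = {2,1}
boundary = {2,1} ∖ {} = {2,1}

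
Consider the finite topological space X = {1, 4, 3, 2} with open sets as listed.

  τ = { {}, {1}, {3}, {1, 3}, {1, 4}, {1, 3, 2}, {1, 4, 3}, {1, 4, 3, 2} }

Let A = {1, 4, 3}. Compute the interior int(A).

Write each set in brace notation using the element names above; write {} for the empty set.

interior: largest open inside A is {1, 4, 3} (from {}, {3}, {1}, {1, 3}, {1, 4}, {1, 4, 3})

{1, 4, 3}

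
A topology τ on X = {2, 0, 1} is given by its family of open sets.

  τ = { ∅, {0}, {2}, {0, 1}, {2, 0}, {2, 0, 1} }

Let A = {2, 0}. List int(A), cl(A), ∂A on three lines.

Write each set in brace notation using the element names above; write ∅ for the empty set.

opens ⊆ A: ∅, {2}, {0}, {2, 0}; union → int = {2, 0}
complement {1}; its interior ∅; cl(A) = X∖∅ = {2, 0, 1}
boundary = {2, 0, 1} ∖ {2, 0} = {1}

int(A) = {2, 0}
cl(A)  = {2, 0, 1}
∂A     = {1}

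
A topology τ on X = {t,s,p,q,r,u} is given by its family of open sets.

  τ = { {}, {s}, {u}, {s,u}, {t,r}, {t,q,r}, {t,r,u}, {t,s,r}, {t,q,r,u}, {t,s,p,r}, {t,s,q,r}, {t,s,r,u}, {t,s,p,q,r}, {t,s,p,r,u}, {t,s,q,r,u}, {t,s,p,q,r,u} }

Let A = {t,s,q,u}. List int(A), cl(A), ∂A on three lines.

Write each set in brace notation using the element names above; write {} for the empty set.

int(A) = {s,u}
cl(A)  = {t,s,p,q,r,u}
∂A     = {t,p,q,r}

opens ⊆ A: {}, {u}, {s}, {s,u}; union → int = {s,u}
complement {p,r}; its interior {}; cl(A) = X∖{} = {t,s,p,q,r,u}
boundary = {t,s,p,q,r,u} ∖ {s,u} = {t,p,q,r}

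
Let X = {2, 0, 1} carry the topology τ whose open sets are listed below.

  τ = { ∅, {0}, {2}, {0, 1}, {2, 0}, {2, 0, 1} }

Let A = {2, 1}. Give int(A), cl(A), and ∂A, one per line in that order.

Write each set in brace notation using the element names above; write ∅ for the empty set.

int(A) = {2}
cl(A)  = {2, 1}
∂A     = {1}

U open, U⊆A: ∅, {2}. int(A) = ⋃ = {2}
X∖A={0}, int(X∖A)={0}, hence cl(A)={2, 1}
∂A: remove int from cl → {1}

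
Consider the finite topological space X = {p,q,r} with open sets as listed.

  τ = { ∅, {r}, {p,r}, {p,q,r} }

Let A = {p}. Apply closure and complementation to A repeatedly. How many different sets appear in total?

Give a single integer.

complement {q,r}; its interior {r}; cl(A) = X∖{r} = {p,q}
With k = closure, c = complement:
  1. A     = {p}
  2. kA    = {p,q}
  3. cA    = {q,r}
  4. ckA   = {r}
  5. kcA   = {p,q,r}
  6. ckcA  = ∅
k, c of each give nothing new

6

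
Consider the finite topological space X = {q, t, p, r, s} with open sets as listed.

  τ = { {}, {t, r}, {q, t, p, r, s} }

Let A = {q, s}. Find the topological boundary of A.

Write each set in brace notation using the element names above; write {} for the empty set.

open subsets of A: {}; so int(A) = {}
closure: X∖int(X∖A) = X∖{t, r} = {q, p, s}
∂A = {q, p, s} minus {} = {q, p, s}

{q, p, s}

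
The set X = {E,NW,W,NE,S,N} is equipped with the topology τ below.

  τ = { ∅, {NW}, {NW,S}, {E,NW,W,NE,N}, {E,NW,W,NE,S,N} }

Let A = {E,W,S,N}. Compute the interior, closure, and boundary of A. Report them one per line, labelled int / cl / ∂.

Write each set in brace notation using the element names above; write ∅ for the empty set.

int(A) = ∅
cl(A)  = {E,W,NE,S,N}
∂A     = {E,W,NE,S,N}

opens ⊆ A: ∅; union → int = ∅
complement {NW,NE}; its interior {NW}; cl(A) = X∖{NW} = {E,W,NE,S,N}
boundary = {E,W,NE,S,N} ∖ ∅ = {E,W,NE,S,N}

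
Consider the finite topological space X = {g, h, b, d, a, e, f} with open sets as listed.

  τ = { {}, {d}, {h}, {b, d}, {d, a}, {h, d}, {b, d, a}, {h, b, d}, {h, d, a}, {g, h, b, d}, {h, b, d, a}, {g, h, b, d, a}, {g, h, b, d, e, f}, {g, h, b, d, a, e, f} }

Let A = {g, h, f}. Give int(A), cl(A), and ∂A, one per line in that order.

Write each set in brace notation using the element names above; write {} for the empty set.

int(A) = {h}
cl(A)  = {g, h, e, f}
∂A     = {g, e, f}

interior: largest open inside A is {h} (from {}, {h})
cl via duality: int({b, d, a, e}) = {b, d, a}, so X∖{b, d, a} = {g, h, e, f}
cl∖int = {g, e, f}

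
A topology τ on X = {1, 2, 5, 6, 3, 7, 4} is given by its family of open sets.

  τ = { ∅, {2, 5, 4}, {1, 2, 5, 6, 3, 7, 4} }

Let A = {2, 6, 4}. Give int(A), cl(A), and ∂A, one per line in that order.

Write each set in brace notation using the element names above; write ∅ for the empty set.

int(A) = ∅
cl(A)  = {1, 2, 5, 6, 3, 7, 4}
∂A     = {1, 2, 5, 6, 3, 7, 4}

U open, U⊆A: ∅. int(A) = ⋃ = ∅
X∖A={1, 5, 3, 7}, int(X∖A)=∅, hence cl(A)={1, 2, 5, 6, 3, 7, 4}
∂A: remove int from cl → {1, 2, 5, 6, 3, 7, 4}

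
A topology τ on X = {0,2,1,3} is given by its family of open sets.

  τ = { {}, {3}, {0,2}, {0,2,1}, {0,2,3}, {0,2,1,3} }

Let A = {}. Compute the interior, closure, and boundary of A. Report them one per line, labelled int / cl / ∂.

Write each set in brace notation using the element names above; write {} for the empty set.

interior: largest open inside A is {} (from {})
cl via duality: int({0,2,1,3}) = {0,2,1,3}, so X∖{0,2,1,3} = {}
cl∖int = {}

int(A) = {}
cl(A)  = {}
∂A     = {}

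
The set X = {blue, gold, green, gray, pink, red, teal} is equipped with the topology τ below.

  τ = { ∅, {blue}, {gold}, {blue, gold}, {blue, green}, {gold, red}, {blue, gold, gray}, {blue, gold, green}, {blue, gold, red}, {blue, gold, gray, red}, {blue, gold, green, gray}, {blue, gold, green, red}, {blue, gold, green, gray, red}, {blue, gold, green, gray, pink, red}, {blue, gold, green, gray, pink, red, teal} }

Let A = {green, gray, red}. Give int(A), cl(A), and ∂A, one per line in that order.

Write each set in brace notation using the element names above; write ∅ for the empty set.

open subsets of A: ∅; so int(A) = ∅
closure: X∖int(X∖A) = X∖{blue, gold} = {green, gray, pink, red, teal}
∂A = {green, gray, pink, red, teal} minus ∅ = {green, gray, pink, red, teal}

int(A) = ∅
cl(A)  = {green, gray, pink, red, teal}
∂A     = {green, gray, pink, red, teal}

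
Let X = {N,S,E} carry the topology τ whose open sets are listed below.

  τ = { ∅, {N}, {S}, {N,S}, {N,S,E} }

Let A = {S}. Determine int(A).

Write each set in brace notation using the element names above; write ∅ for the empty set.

open subsets of A: ∅, {S}; so int(A) = {S}

{S}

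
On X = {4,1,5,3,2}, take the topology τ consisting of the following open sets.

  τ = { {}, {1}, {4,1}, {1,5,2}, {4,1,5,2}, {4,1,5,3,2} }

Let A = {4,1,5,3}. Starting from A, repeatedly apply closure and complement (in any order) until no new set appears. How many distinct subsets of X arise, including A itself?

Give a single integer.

6

cl via duality: int({2}) = {}, so X∖{} = {4,1,5,3,2}
Write k for closure, c for complement:
  1. A     = {4,1,5,3}
  2. kA    = {4,1,5,3,2}
  3. cA    = {2}
  4. ckA   = {}
  5. kcA   = {5,3,2}
  6. ckcA  = {4,1}
applying k or c yields no new set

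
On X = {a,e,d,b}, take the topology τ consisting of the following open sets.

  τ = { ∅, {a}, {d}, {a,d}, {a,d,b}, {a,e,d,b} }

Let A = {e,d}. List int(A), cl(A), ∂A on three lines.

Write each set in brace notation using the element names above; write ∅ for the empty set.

opens ⊆ A: ∅, {d}; union → int = {d}
complement {a,b}; its interior {a}; cl(A) = X∖{a} = {e,d,b}
boundary = {e,d,b} ∖ {d} = {e,b}

int(A) = {d}
cl(A)  = {e,d,b}
∂A     = {e,b}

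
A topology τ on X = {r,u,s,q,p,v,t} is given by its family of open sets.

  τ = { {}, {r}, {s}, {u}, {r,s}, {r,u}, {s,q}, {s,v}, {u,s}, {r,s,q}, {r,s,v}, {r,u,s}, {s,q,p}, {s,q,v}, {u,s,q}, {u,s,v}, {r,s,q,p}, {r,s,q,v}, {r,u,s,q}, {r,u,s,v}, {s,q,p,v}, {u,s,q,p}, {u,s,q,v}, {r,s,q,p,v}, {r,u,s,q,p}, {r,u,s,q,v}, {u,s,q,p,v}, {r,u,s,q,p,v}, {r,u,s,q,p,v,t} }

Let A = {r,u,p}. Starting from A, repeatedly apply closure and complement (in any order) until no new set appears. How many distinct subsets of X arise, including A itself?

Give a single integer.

cl via duality: int({s,q,v,t}) = {s,q,v}, so X∖{s,q,v} = {r,u,p,t}
Write k for closure, c for complement:
  1. A     = {r,u,p}
  2. kA    = {r,u,p,t}
  3. cA    = {s,q,v,t}
  4. ckA   = {s,q,v}
  5. kcA   = {s,q,p,v,t}
  6. ckcA  = {r,u}
  7. kckcA = {r,u,t}
  8. ckckcA = {s,q,p,v}
applying k or c yields no new set

8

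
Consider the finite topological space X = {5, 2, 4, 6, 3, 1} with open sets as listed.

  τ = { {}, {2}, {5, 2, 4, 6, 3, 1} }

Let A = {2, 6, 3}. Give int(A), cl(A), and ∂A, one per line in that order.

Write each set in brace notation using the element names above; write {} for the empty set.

int(A) = {2}
cl(A)  = {5, 2, 4, 6, 3, 1}
∂A     = {5, 4, 6, 3, 1}

open subsets of A: {}, {2}; so int(A) = {2}
closure: X∖int(X∖A) = X∖{} = {5, 2, 4, 6, 3, 1}
∂A = {5, 2, 4, 6, 3, 1} minus {2} = {5, 4, 6, 3, 1}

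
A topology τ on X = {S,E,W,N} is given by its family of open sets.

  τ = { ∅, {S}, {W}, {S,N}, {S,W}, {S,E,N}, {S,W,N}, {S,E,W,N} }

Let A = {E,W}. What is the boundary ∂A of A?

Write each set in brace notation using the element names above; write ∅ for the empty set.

{E}

open subsets of A: ∅, {W}; so int(A) = {W}
closure: X∖int(X∖A) = X∖{S,N} = {E,W}
∂A = {E,W} minus {W} = {E}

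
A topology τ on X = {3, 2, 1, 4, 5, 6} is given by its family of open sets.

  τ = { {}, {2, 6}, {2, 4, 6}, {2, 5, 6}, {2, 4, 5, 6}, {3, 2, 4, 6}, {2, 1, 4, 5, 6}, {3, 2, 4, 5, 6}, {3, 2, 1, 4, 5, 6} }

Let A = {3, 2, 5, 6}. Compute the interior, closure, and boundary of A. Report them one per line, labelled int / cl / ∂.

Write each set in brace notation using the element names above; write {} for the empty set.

int(A) = {2, 5, 6}
cl(A)  = {3, 2, 1, 4, 5, 6}
∂A     = {3, 1, 4}

interior: largest open inside A is {2, 5, 6} (from {}, {2, 6}, {2, 5, 6})
cl via duality: int({1, 4}) = {}, so X∖{} = {3, 2, 1, 4, 5, 6}
cl∖int = {3, 1, 4}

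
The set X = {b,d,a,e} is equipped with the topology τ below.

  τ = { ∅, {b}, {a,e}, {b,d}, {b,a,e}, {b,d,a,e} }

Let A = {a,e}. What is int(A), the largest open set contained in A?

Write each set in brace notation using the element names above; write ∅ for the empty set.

open subsets of A: ∅, {a,e}; so int(A) = {a,e}

{a,e}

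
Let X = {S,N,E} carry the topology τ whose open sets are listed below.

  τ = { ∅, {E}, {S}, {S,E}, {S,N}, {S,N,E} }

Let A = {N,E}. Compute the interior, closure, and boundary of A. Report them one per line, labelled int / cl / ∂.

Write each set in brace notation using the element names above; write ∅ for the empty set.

int(A) = {E}
cl(A)  = {N,E}
∂A     = {N}

interior: largest open inside A is {E} (from ∅, {E})
cl via duality: int({S}) = {S}, so X∖{S} = {N,E}
cl∖int = {N}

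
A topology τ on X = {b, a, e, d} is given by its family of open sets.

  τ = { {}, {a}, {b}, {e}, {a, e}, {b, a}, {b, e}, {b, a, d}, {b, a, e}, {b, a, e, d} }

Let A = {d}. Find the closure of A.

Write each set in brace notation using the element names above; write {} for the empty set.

{d}

complement {b, a, e}; its interior {b, a, e}; cl(A) = X∖{b, a, e} = {d}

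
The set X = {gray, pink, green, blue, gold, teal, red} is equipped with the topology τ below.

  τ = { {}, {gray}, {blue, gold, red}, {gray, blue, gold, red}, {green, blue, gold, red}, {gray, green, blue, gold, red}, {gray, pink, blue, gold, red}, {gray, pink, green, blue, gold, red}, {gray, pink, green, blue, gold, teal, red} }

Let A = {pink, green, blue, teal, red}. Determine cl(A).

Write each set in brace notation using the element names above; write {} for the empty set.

{pink, green, blue, gold, teal, red}

complement {gray, gold}; its interior {gray}; cl(A) = X∖{gray} = {pink, green, blue, gold, teal, red}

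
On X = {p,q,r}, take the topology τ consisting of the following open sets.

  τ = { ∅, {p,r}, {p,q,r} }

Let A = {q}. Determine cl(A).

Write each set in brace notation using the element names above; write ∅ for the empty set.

{q}

closure: X∖int(X∖A) = X∖{p,r} = {q}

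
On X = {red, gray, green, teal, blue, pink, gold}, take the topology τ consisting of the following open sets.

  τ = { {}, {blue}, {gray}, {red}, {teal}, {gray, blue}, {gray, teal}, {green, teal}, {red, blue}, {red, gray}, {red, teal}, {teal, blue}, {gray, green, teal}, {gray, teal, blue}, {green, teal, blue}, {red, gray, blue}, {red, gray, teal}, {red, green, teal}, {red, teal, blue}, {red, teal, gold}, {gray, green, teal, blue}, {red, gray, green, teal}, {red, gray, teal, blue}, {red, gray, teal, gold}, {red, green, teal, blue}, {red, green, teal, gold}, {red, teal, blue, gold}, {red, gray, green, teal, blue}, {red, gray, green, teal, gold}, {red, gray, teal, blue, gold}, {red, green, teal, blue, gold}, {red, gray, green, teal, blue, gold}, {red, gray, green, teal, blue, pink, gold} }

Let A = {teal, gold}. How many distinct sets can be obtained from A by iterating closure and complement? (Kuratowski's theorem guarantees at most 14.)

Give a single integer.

8

X∖A={red, gray, green, blue, pink}, int(X∖A)={red, gray, blue}, hence cl(A)={green, teal, pink, gold}
Orbit (k=closure, c=complement):
  1. A     = {teal, gold}
  2. kA    = {green, teal, pink, gold}
  3. cA    = {red, gray, green, blue, pink}
  4. ckA   = {red, gray, blue}
  5. kcA   = {red, gray, green, blue, pink, gold}
  6. kckA  = {red, gray, blue, pink, gold}
  7. ckcA  = {teal}
  8. ckckA = {green, teal}
(closed under both — stop)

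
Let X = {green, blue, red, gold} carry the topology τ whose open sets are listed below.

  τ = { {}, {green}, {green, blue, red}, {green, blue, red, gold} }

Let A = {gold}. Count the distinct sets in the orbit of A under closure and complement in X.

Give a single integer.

complement {green, blue, red}; its interior {green, blue, red}; cl(A) = X∖{green, blue, red} = {gold}
With k = closure, c = complement:
  1. A     = {gold}
  2. cA    = {green, blue, red}
  3. kcA   = {green, blue, red, gold}
  4. ckcA  = {}
k, c of each give nothing new

4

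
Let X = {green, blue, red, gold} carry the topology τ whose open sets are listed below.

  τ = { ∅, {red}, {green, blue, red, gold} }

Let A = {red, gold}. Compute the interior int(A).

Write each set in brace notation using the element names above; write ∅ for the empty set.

{red}

interior: largest open inside A is {red} (from ∅, {red})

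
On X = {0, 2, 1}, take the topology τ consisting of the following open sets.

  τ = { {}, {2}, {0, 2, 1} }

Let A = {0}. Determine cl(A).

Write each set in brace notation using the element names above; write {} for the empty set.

{0, 1}

closure: X∖int(X∖A) = X∖{2} = {0, 1}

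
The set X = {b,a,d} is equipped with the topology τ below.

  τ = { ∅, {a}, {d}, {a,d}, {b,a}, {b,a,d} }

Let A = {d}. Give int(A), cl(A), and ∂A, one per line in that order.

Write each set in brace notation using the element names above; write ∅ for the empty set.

U open, U⊆A: ∅, {d}. int(A) = ⋃ = {d}
X∖A={b,a}, int(X∖A)={b,a}, hence cl(A)={d}
∂A: remove int from cl → ∅

int(A) = {d}
cl(A)  = {d}
∂A     = ∅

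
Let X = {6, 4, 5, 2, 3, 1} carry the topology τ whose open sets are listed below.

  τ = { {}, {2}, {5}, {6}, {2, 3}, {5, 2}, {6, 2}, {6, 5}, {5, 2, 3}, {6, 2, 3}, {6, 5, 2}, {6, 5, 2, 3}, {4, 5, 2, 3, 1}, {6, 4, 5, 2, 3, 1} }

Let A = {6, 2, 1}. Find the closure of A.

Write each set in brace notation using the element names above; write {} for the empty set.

{6, 4, 2, 3, 1}

cl via duality: int({4, 5, 3}) = {5}, so X∖{5} = {6, 4, 2, 3, 1}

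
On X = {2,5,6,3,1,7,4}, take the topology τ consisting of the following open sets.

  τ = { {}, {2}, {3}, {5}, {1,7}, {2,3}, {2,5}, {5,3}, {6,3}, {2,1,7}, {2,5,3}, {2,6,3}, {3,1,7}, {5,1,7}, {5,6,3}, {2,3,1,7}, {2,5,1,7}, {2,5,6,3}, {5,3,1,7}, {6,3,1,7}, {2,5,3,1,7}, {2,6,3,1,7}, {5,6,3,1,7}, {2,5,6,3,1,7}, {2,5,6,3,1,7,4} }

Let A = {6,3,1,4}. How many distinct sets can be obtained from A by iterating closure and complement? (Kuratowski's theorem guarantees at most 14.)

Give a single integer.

10

closure: X∖int(X∖A) = X∖{2,5} = {6,3,1,7,4}
Let k=closure and c=complement:
  1. A     = {6,3,1,4}
  2. kA    = {6,3,1,7,4}
  3. cA    = {2,5,7}
  4. ckA   = {2,5}
  5. kcA   = {2,5,1,7,4}
  6. kckA  = {2,5,4}
  7. ckcA  = {6,3}
  8. ckckA = {6,3,1,7}
  9. kckcA = {6,3,4}
  10. ckckcA = {2,5,1,7}
— saturated at 10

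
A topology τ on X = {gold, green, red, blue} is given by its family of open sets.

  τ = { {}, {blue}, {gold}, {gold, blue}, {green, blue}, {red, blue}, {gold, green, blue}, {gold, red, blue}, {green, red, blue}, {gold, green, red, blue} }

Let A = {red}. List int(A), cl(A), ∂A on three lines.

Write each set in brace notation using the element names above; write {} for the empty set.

int(A) = {}
cl(A)  = {red}
∂A     = {red}

U open, U⊆A: {}. int(A) = ⋃ = {}
X∖A={gold, green, blue}, int(X∖A)={gold, green, blue}, hence cl(A)={red}
∂A: remove int from cl → {red}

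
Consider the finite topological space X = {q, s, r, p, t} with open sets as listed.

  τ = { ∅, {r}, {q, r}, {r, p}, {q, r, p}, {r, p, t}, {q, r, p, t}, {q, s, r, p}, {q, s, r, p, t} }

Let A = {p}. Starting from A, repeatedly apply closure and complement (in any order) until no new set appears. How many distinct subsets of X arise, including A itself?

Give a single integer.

cl via duality: int({q, s, r, t}) = {q, r}, so X∖{q, r} = {s, p, t}
Write k for closure, c for complement:
  1. A     = {p}
  2. kA    = {s, p, t}
  3. cA    = {q, s, r, t}
  4. ckA   = {q, r}
  5. kcA   = {q, s, r, p, t}
  6. ckcA  = ∅
applying k or c yields no new set

6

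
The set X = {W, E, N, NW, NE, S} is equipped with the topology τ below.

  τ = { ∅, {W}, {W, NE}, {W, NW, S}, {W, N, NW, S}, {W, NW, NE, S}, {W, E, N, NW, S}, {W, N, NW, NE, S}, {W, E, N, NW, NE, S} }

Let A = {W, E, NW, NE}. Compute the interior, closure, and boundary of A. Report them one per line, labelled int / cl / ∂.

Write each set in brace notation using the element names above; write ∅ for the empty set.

int(A) = {W, NE}
cl(A)  = {W, E, N, NW, NE, S}
∂A     = {E, N, NW, S}

interior: largest open inside A is {W, NE} (from ∅, {W}, {W, NE})
cl via duality: int({N, S}) = ∅, so X∖∅ = {W, E, N, NW, NE, S}
cl∖int = {E, N, NW, S}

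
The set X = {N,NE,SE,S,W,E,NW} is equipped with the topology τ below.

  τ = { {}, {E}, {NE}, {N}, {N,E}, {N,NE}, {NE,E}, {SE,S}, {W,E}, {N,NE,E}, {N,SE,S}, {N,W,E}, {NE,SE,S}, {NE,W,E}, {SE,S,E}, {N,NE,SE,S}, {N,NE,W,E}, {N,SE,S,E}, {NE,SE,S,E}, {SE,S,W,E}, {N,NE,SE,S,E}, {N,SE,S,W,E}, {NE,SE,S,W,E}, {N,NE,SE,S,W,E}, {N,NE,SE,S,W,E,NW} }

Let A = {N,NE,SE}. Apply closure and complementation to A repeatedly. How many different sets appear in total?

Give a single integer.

cl via duality: int({S,W,E,NW}) = {W,E}, so X∖{W,E} = {N,NE,SE,S,NW}
Write k for closure, c for complement:
  1. A     = {N,NE,SE}
  2. kA    = {N,NE,SE,S,NW}
  3. cA    = {S,W,E,NW}
  4. ckA   = {W,E}
  5. kcA   = {SE,S,W,E,NW}
  6. kckA  = {W,E,NW}
  7. ckcA  = {N,NE}
  8. ckckA = {N,NE,SE,S}
  9. kckcA = {N,NE,NW}
  10. ckckcA = {SE,S,W,E}
applying k or c yields no new set

10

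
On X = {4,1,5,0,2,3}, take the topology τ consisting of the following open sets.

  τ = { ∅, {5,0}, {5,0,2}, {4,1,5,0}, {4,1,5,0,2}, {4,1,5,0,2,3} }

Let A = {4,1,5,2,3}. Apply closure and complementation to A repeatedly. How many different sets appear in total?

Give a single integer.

complement {0}; its interior ∅; cl(A) = X∖∅ = {4,1,5,0,2,3}
With k = closure, c = complement:
  1. A     = {4,1,5,2,3}
  2. kA    = {4,1,5,0,2,3}
  3. cA    = {0}
  4. ckA   = ∅
k, c of each give nothing new

4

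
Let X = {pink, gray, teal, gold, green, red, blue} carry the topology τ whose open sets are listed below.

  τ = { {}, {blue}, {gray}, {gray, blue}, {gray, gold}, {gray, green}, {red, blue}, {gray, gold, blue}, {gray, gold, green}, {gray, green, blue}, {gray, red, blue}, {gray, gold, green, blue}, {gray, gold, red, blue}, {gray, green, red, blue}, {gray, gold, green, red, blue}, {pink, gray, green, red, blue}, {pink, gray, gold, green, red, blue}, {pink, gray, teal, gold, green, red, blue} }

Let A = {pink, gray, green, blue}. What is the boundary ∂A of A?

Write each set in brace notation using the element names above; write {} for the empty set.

interior: largest open inside A is {gray, green, blue} (from {}, {gray}, {blue}, {gray, green}, {gray, blue}, {gray, green, blue})
cl via duality: int({teal, gold, red}) = {}, so X∖{} = {pink, gray, teal, gold, green, red, blue}
cl∖int = {pink, teal, gold, red}

{pink, teal, gold, red}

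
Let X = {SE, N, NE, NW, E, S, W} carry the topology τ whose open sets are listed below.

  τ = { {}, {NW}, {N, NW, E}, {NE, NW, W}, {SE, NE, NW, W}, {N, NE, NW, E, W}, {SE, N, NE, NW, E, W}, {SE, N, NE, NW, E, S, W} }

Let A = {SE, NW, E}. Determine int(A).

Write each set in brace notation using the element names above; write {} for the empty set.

{NW}

opens ⊆ A: {}, {NW}; union → int = {NW}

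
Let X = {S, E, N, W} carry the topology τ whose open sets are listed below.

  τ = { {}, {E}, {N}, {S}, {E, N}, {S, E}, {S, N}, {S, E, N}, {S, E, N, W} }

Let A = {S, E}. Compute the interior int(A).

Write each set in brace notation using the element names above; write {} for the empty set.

opens ⊆ A: {}, {S}, {E}, {S, E}; union → int = {S, E}

{S, E}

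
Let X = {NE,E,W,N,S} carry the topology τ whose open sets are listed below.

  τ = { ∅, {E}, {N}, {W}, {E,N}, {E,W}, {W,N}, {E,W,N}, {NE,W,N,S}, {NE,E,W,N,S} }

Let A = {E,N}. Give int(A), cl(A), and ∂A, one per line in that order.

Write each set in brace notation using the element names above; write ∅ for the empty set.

U open, U⊆A: ∅, {N}, {E}, {E,N}. int(A) = ⋃ = {E,N}
X∖A={NE,W,S}, int(X∖A)={W}, hence cl(A)={NE,E,N,S}
∂A: remove int from cl → {NE,S}

int(A) = {E,N}
cl(A)  = {NE,E,N,S}
∂A     = {NE,S}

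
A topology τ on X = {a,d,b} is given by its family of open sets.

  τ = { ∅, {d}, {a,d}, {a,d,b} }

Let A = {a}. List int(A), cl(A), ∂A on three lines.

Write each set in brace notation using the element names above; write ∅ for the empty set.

U open, U⊆A: ∅. int(A) = ⋃ = ∅
X∖A={d,b}, int(X∖A)={d}, hence cl(A)={a,b}
∂A: remove int from cl → {a,b}

int(A) = ∅
cl(A)  = {a,b}
∂A     = {a,b}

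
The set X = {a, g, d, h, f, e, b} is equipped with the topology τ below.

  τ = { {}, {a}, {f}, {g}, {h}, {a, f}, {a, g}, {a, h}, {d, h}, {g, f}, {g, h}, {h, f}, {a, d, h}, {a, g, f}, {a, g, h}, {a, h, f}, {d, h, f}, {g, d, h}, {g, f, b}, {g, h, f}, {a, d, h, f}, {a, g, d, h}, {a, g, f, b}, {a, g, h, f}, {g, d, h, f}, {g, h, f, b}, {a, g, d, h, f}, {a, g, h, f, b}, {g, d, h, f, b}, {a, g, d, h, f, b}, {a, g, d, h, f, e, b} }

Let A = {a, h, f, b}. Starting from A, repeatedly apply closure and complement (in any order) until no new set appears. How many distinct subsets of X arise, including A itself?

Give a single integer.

X∖A={g, d, e}, int(X∖A)={g}, hence cl(A)={a, d, h, f, e, b}
Orbit (k=closure, c=complement):
  1. A     = {a, h, f, b}
  2. kA    = {a, d, h, f, e, b}
  3. cA    = {g, d, e}
  4. ckA   = {g}
  5. kcA   = {g, d, e, b}
  6. kckA  = {g, e, b}
  7. ckcA  = {a, h, f}
  8. ckckA = {a, d, h, f}
(closed under both — stop)

8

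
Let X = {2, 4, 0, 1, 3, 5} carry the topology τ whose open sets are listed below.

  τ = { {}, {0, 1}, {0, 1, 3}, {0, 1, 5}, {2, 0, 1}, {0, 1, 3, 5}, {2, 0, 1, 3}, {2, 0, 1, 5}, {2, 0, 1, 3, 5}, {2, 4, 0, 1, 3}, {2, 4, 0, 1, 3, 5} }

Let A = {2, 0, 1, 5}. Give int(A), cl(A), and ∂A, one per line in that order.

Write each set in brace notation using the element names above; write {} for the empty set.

U open, U⊆A: {}, {0, 1}, {2, 0, 1}, {0, 1, 5}, {2, 0, 1, 5}. int(A) = ⋃ = {2, 0, 1, 5}
X∖A={4, 3}, int(X∖A)={}, hence cl(A)={2, 4, 0, 1, 3, 5}
∂A: remove int from cl → {4, 3}

int(A) = {2, 0, 1, 5}
cl(A)  = {2, 4, 0, 1, 3, 5}
∂A     = {4, 3}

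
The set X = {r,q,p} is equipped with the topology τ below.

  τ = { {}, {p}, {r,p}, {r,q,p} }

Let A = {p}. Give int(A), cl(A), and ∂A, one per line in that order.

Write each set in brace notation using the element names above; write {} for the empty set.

U open, U⊆A: {}, {p}. int(A) = ⋃ = {p}
X∖A={r,q}, int(X∖A)={}, hence cl(A)={r,q,p}
∂A: remove int from cl → {r,q}

int(A) = {p}
cl(A)  = {r,q,p}
∂A     = {r,q}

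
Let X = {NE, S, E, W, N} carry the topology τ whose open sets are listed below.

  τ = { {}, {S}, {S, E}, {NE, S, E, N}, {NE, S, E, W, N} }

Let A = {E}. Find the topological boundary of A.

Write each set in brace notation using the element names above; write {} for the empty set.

{NE, E, W, N}

interior: largest open inside A is {} (from {})
cl via duality: int({NE, S, W, N}) = {S}, so X∖{S} = {NE, E, W, N}
cl∖int = {NE, E, W, N}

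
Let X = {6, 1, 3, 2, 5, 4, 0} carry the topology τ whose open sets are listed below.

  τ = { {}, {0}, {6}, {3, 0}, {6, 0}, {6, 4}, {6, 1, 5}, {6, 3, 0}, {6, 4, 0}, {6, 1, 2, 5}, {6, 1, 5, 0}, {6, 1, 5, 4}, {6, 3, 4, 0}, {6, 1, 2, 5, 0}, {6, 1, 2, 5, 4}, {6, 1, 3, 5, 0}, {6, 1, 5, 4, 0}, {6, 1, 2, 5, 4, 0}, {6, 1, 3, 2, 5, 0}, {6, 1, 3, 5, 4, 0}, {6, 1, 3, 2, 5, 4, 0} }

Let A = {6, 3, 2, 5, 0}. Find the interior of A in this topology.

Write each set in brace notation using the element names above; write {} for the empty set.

open subsets of A: {}, {0}, {6}, {3, 0}, {6, 0}, {6, 3, 0}; so int(A) = {6, 3, 0}

{6, 3, 0}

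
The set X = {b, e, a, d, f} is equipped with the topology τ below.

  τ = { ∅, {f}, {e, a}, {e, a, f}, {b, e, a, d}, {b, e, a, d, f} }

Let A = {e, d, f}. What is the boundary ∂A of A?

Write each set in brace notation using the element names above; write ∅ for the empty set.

{b, e, a, d}

open subsets of A: ∅, {f}; so int(A) = {f}
closure: X∖int(X∖A) = X∖∅ = {b, e, a, d, f}
∂A = {b, e, a, d, f} minus {f} = {b, e, a, d}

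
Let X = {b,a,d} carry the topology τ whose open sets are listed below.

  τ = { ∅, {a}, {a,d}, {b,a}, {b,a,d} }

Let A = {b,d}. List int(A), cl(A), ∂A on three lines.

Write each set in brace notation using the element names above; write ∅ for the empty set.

int(A) = ∅
cl(A)  = {b,d}
∂A     = {b,d}

open subsets of A: ∅; so int(A) = ∅
closure: X∖int(X∖A) = X∖{a} = {b,d}
∂A = {b,d} minus ∅ = {b,d}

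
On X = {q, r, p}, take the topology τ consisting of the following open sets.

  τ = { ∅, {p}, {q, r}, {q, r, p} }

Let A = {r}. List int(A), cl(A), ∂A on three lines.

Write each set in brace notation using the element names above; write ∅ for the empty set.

U open, U⊆A: ∅. int(A) = ⋃ = ∅
X∖A={q, p}, int(X∖A)={p}, hence cl(A)={q, r}
∂A: remove int from cl → {q, r}

int(A) = ∅
cl(A)  = {q, r}
∂A     = {q, r}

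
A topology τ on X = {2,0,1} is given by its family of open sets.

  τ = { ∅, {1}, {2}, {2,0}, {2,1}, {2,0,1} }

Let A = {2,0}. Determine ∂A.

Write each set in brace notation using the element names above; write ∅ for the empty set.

∅

opens ⊆ A: ∅, {2}, {2,0}; union → int = {2,0}
complement {1}; its interior {1}; cl(A) = X∖{1} = {2,0}
boundary = {2,0} ∖ {2,0} = ∅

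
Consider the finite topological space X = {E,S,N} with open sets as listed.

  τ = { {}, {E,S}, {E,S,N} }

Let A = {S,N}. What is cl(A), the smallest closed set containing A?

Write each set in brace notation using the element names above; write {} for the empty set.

{E,S,N}

complement {E}; its interior {}; cl(A) = X∖{} = {E,S,N}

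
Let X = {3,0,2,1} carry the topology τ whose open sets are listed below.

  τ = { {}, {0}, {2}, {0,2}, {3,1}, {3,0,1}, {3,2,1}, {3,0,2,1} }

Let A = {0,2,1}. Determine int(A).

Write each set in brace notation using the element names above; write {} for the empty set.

{0,2}

opens ⊆ A: {}, {0}, {2}, {0,2}; union → int = {0,2}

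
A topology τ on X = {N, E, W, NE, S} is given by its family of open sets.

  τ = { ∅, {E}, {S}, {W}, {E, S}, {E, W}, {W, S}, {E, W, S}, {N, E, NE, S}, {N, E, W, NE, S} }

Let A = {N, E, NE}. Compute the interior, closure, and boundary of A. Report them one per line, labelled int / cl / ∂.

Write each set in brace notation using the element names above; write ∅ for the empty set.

int(A) = {E}
cl(A)  = {N, E, NE}
∂A     = {N, NE}

interior: largest open inside A is {E} (from ∅, {E})
cl via duality: int({W, S}) = {W, S}, so X∖{W, S} = {N, E, NE}
cl∖int = {N, NE}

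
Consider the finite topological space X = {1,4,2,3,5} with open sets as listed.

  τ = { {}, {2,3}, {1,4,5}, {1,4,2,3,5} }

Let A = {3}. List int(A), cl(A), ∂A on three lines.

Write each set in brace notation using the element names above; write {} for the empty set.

opens ⊆ A: {}; union → int = {}
complement {1,4,2,5}; its interior {1,4,5}; cl(A) = X∖{1,4,5} = {2,3}
boundary = {2,3} ∖ {} = {2,3}

int(A) = {}
cl(A)  = {2,3}
∂A     = {2,3}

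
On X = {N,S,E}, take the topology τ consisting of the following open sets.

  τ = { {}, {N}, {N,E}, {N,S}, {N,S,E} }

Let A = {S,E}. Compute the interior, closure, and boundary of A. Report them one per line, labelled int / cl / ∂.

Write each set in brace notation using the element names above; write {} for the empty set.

open subsets of A: {}; so int(A) = {}
closure: X∖int(X∖A) = X∖{N} = {S,E}
∂A = {S,E} minus {} = {S,E}

int(A) = {}
cl(A)  = {S,E}
∂A     = {S,E}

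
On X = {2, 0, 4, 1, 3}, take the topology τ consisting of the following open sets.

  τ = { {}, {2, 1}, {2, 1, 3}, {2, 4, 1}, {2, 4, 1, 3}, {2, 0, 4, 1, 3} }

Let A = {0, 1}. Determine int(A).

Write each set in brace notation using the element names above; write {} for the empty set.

interior: largest open inside A is {} (from {})

{}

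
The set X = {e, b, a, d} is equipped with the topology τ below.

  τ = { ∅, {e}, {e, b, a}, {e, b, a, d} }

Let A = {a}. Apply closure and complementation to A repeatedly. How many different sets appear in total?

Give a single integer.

6

complement {e, b, d}; its interior {e}; cl(A) = X∖{e} = {b, a, d}
With k = closure, c = complement:
  1. A     = {a}
  2. kA    = {b, a, d}
  3. cA    = {e, b, d}
  4. ckA   = {e}
  5. kcA   = {e, b, a, d}
  6. ckcA  = ∅
k, c of each give nothing new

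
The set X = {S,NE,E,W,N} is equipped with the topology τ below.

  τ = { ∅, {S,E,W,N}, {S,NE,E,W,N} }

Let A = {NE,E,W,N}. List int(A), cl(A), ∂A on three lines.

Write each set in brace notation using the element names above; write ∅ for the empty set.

int(A) = ∅
cl(A)  = {S,NE,E,W,N}
∂A     = {S,NE,E,W,N}

open subsets of A: ∅; so int(A) = ∅
closure: X∖int(X∖A) = X∖∅ = {S,NE,E,W,N}
∂A = {S,NE,E,W,N} minus ∅ = {S,NE,E,W,N}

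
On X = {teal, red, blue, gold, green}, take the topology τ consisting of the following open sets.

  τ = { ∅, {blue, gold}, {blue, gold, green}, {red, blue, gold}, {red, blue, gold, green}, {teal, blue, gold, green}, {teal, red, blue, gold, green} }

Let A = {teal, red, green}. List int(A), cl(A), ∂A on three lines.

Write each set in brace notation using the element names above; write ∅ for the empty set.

int(A) = ∅
cl(A)  = {teal, red, green}
∂A     = {teal, red, green}

open subsets of A: ∅; so int(A) = ∅
closure: X∖int(X∖A) = X∖{blue, gold} = {teal, red, green}
∂A = {teal, red, green} minus ∅ = {teal, red, green}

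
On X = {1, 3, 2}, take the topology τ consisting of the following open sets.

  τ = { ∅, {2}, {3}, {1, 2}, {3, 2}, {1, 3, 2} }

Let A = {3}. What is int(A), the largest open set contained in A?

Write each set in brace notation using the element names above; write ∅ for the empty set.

{3}

interior: largest open inside A is {3} (from ∅, {3})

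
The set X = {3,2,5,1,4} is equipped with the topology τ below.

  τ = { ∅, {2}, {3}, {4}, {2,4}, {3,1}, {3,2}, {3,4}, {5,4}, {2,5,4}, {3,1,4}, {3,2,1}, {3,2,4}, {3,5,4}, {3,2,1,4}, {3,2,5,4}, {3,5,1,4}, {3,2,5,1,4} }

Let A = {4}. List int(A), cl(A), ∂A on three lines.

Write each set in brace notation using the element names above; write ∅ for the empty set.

int(A) = {4}
cl(A)  = {5,4}
∂A     = {5}

interior: largest open inside A is {4} (from ∅, {4})
cl via duality: int({3,2,5,1}) = {3,2,1}, so X∖{3,2,1} = {5,4}
cl∖int = {5}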